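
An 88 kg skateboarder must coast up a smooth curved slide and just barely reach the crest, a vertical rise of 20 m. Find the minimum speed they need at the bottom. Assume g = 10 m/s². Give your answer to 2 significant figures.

At the top they are momentarily at rest, so all KE converts to PE: ½mv² = mgh
v = √(2gh) = √(2 × 10 × 20) = 20.00 m/s

v = 20 m/s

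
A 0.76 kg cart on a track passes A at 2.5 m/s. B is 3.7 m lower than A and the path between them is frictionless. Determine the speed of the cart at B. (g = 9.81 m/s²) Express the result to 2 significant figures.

v = 8.9 m/s

Mechanical energy is conserved (no friction): ½mv₀² + mgh = ½mv²
v² = v₀² + 2gh = (2.5)² + 2(9.81)(3.7) = 78.844
v = √78.844 = 8.879 m/s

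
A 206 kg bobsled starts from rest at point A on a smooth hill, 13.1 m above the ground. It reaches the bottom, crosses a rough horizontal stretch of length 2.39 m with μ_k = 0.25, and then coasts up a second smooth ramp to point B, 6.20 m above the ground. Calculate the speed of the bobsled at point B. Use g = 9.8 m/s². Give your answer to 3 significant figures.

v = 11.1 m/s

Energy at A: mgh₁ = (206)(9.8)(13.1) = 26446 J
Friction loss: W_f = μ_k mg d = 1206 J
At B: ½mv² + mgh₂ = mgh₁ − W_f
½mv² = 26446 − 1206 − 12517 = 12723 J
v = √(2 × 12723/206) = 11.11 m/s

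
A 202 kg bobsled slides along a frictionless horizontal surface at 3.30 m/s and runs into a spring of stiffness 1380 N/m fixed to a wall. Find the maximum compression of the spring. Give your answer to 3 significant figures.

x = 1.26 m

Conservation of energy between contact and max compression: ½mv² = ½kx²
x = v√(m/k) = 3.30 × √(202/1380) = 1.263 m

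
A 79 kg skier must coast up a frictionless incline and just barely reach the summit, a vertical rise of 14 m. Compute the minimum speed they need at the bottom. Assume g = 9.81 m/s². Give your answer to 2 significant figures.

At the top they are momentarily at rest, so all KE converts to PE: ½mv² = mgh
v = √(2gh) = √(2 × 9.81 × 14) = 16.57 m/s

v = 17 m/s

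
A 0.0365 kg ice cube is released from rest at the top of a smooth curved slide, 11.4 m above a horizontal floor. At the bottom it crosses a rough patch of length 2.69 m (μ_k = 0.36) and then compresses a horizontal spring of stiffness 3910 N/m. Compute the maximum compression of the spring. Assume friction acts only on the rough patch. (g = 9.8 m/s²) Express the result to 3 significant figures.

x = 0.0437 m

Initial energy: E₁ = mgh = (0.0365)(9.8)(11.4) = 4.0778 J
Friction removes W_f = μ_k mg d = (0.36)(0.0365)(9.8)(2.69) = 0.3464 J
Energy reaching the spring: E = 4.0778 − 0.3464 = 3.7314 J
At max compression ½kx² = E ⇒ x = √(2E/k) = √(2 × 3.7314/3910) = 0.04369 m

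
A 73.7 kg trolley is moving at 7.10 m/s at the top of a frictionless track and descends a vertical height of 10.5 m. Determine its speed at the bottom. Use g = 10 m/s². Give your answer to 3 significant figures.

v = 16.1 m/s

Energy conservation between the two points: ½mv₀² + mgh = ½mv²
v² = v₀² + 2gh = (7.10)² + 2(10)(10.5) = 260.41
v = √260.41 = 16.14 m/s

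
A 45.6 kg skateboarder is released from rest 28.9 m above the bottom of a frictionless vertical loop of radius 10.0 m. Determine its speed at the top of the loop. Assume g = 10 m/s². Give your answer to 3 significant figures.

Energy conservation: mgh = ½mv_top² + mg(2r)
v_top² = 2g(h − 2r) = 2(10)(28.9 − 20.00) = 178.0
v_top = 13.34 m/s

v = 13.3 m/s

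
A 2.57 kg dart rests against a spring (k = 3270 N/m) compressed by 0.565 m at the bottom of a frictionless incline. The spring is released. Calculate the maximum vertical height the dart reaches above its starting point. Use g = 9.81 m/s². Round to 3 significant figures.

h = 20.7 m

All spring PE becomes gravitational PE at the highest point: ½kx² = mgh
h = kx²/(2mg) = (3270)(0.565)²/(2 × 2.57 × 9.81) = 20.70 m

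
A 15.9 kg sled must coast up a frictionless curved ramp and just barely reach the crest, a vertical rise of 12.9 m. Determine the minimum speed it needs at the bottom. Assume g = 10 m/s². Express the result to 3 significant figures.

v = 16.1 m/s

At the top it is momentarily at rest, so all KE converts to PE: ½mv² = mgh
v = √(2gh) = √(2 × 10 × 12.9) = 16.06 m/s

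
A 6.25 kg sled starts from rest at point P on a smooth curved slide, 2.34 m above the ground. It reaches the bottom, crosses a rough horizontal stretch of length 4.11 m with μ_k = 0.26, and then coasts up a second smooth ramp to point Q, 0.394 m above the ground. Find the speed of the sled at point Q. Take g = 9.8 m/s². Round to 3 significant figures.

Energy at P: mgh₁ = (6.25)(9.8)(2.34) = 143.33 J
Friction loss: W_f = μ_k mg d = 65.45 J
At Q: ½mv² + mgh₂ = mgh₁ − W_f
½mv² = 143.33 − 65.45 − 24.133 = 53.741 J
v = √(2 × 53.741/6.25) = 4.147 m/s

v = 4.15 m/s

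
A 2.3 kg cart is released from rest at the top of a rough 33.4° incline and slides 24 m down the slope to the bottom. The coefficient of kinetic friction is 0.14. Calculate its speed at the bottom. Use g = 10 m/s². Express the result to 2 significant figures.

Energy: mgh = ½mv² + W_f, with h = L sinθ and W_f = μ_k (mg cosθ) L
mgh = mgL sinθ = (2.3)(10)(24)sin33.4° = 303.87 J
W_f = μ_k mg cosθ · L = (0.14)(2.3)(10)cos33.4°·24 = 64.52 J
½mv² = 303.87 − 64.52 = 239.35 J
v = √(2 × 239.35/2.3) = 14.43 m/s

v = 14 m/s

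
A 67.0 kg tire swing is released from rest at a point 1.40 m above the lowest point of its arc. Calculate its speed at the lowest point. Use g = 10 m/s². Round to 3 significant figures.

v = 5.29 m/s

Mechanical energy is conserved (no friction): mgh = ½mv²
v = √(2gh) = √(2 × 10 × 1.40) = √28.000 = 5.292 m/s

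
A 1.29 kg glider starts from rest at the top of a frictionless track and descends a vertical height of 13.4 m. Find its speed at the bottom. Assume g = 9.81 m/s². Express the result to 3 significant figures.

Equating total energy at the two states: mgh = ½mv²
v = √(2gh) = √(2 × 9.81 × 13.4) = √262.91 = 16.21 m/s

v = 16.2 m/s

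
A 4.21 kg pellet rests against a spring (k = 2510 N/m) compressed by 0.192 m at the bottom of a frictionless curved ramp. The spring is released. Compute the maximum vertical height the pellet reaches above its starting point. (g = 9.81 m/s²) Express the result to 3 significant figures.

Energy conservation from release to the highest point: ½kx² = mgh
h = kx²/(2mg) = (2510)(0.192)²/(2 × 4.21 × 9.81) = 1.120 m

h = 1.12 m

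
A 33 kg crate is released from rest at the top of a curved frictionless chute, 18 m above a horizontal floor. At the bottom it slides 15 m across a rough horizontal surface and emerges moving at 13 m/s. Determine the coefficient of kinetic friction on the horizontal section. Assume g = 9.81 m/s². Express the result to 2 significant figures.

μ_k = 0.63

Energy bookkeeping (friction removes W_f = μ_k N d):
mgh = ½mv² + μ_k m g d
mgh = 5827.1 J; ½mv² = 2788.5 J
W_f = 5827.1 − 2788.5 = 3039 J
μ_k = W_f/(mg·d) = 3039/(323.7 × 15) = 0.6258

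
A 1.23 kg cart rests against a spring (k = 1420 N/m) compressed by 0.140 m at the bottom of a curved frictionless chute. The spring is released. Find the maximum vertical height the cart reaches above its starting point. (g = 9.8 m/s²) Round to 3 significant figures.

Energy conservation from release to the highest point: ½kx² = mgh
h = kx²/(2mg) = (1420)(0.140)²/(2 × 1.23 × 9.8) = 1.154 m

h = 1.15 m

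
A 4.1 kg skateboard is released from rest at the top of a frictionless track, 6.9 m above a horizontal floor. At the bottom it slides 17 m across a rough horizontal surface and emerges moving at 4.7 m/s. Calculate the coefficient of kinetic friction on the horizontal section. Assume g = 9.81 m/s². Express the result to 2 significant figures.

Energy at the top = energy at the end + work done against friction:
mgh = ½mv² + μ_k m g d
mgh = 277.52 J; ½mv² = 45.285 J
W_f = 277.52 − 45.285 = 232.2 J
μ_k = W_f/(mg·d) = 232.2/(40.22 × 17) = 0.3397

μ_k = 0.34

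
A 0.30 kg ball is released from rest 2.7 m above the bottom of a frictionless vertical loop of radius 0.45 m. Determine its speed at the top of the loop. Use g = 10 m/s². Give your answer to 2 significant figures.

Energy conservation: mgh = ½mv_top² + mg(2r)
v_top² = 2g(h − 2r) = 2(10)(2.7 − 0.9000) = 36.00
v_top = 6.000 m/s

v = 6.0 m/s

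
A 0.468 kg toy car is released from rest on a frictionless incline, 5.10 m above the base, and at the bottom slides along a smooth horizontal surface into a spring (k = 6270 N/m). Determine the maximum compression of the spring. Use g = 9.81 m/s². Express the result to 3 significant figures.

x = 0.0864 m

Gravitational PE at the top equals spring PE at max compression: mgh = ½kx²
x = √(2mgh/k) = √(2 × 0.468 × 9.81 × 5.10 / 6270) = 0.08642 m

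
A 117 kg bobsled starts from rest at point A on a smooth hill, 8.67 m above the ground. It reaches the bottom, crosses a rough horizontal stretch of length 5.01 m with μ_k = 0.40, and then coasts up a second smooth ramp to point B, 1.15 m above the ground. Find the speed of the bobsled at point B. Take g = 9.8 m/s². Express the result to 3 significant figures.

Energy at A: mgh₁ = (117)(9.8)(8.67) = 9941.0 J
Friction loss: W_f = μ_k mg d = 2298 J
At B: ½mv² + mgh₂ = mgh₁ − W_f
½mv² = 9941.0 − 2298 − 1318.6 = 6324.6 J
v = √(2 × 6324.6/117) = 10.40 m/s

v = 10.4 m/s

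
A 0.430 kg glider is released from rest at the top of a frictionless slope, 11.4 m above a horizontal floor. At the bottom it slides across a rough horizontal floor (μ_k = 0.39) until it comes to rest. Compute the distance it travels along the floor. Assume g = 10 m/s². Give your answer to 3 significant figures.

d = 29.2 m

Energy bookkeeping (friction removes W_f = μ_k N d):
At rest all PE has been dissipated by friction: mgh = μ_k m g d
d = h/μ_k = 11.4/0.39 = 29.23 m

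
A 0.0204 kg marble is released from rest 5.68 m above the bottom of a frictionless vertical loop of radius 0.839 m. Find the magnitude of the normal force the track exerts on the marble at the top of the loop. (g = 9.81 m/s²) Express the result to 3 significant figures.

N = 1.71 N

Energy from release to top (height 2r): mgh = ½mv_top² + mg(2r)
v_top² = 2g(h − 2r) = 2(9.81)(5.68 − 1.678) = 78.519 m²/s²
At the top, both N and weight point toward the centre: N + mg = mv_top²/r
N = m(v_top²/r − g) = 0.0204(78.519/0.839 − 9.81) = 1.709 N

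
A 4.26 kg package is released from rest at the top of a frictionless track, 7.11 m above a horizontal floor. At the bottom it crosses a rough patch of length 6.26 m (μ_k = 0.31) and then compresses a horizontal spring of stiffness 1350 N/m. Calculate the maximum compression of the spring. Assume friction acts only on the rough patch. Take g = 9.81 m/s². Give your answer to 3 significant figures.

Initial energy: E₁ = mgh = (4.26)(9.81)(7.11) = 297.13 J
Friction removes W_f = μ_k mg d = (0.31)(4.26)(9.81)(6.26) = 81.10 J
Energy reaching the spring: E = 297.13 − 81.10 = 216.03 J
At max compression ½kx² = E ⇒ x = √(2E/k) = √(2 × 216.03/1350) = 0.5657 m

x = 0.566 m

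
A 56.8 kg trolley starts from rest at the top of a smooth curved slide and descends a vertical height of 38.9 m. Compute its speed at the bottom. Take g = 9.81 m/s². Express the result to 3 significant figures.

Equating total energy at the two states: mgh = ½mv²
v = √(2gh) = √(2 × 9.81 × 38.9) = √763.22 = 27.63 m/s

v = 27.6 m/s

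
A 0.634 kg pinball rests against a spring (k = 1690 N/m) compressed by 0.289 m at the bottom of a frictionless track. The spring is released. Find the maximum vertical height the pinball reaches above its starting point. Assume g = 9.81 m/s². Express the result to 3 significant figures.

Energy conservation from release to the highest point: ½kx² = mgh
h = kx²/(2mg) = (1690)(0.289)²/(2 × 0.634 × 9.81) = 11.35 m

h = 11.3 m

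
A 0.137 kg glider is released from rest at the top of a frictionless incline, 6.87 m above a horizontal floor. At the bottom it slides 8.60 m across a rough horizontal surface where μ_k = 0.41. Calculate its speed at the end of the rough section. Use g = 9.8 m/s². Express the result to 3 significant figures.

v = 8.10 m/s

Energy at the top = energy at the end + work done against friction:
mgh = ½mv² + μ_k m g d
W_f = μ_k mg d = (0.41)(0.137)(9.8)(8.60) = 4.734 J
½mv² = mgh − W_f = 9.2237 − 4.734 = 4.4897 J
v = √(2 × 4.4897/0.137) = 8.096 m/s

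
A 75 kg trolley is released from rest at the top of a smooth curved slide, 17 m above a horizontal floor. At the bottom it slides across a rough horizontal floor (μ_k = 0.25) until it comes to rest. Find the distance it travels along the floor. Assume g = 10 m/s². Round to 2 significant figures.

d = 68 m

Energy at the top = energy at the end + work done against friction:
At rest all PE has been dissipated by friction: mgh = μ_k m g d
d = h/μ_k = 17/0.25 = 68.00 m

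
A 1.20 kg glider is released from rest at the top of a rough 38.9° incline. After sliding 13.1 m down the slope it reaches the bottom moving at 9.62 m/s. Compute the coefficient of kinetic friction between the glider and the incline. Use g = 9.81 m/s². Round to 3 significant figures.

Energy balance down the incline: mg L sinθ − ½mv² = μ_k (mg cosθ) L
mgL sinθ = 96.840 J; ½mv² = 55.527 J
W_f = 96.840 − 55.527 = 41.31 J
μ_k = W_f/(mg cosθ · L) = 41.31/(9.161 × 13.1) = 0.3442

μ_k = 0.344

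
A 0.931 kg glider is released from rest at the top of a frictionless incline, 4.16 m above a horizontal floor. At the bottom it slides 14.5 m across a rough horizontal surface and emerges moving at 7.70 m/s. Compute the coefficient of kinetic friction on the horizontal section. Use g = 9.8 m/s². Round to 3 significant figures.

Applying the work–energy principle:
mgh = ½mv² + μ_k m g d
mgh = 37.955 J; ½mv² = 27.599 J
W_f = 37.955 − 27.599 = 10.36 J
μ_k = W_f/(mg·d) = 10.36/(9.124 × 14.5) = 0.07828

μ_k = 0.0783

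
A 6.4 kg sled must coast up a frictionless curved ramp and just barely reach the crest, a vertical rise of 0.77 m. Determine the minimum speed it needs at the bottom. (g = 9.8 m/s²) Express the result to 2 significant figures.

At the top it is momentarily at rest, so all KE converts to PE: ½mv² = mgh
v = √(2gh) = √(2 × 9.8 × 0.77) = 3.885 m/s

v = 3.9 m/s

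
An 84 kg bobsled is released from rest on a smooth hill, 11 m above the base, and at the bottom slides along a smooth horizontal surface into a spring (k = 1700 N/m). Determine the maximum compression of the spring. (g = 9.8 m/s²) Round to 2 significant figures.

Gravitational PE at the top equals spring PE at max compression: mgh = ½kx²
x = √(2mgh/k) = √(2 × 84 × 9.8 × 11 / 1700) = 3.264 m

x = 3.3 m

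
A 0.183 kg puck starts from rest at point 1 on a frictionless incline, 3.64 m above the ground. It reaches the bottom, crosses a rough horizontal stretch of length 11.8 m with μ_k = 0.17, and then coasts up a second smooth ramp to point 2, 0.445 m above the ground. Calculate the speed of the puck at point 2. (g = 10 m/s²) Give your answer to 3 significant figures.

v = 4.88 m/s

Energy at 1: mgh₁ = (0.183)(10)(3.64) = 6.6612 J
Friction loss: W_f = μ_k mg d = 3.671 J
At 2: ½mv² + mgh₂ = mgh₁ − W_f
½mv² = 6.6612 − 3.671 − 0.81435 = 2.1759 J
v = √(2 × 2.1759/0.183) = 4.876 m/s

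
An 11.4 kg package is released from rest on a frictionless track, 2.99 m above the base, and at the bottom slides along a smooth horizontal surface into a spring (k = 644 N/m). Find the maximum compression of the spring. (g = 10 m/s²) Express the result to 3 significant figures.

Gravitational PE at the top equals spring PE at max compression: mgh = ½kx²
x = √(2mgh/k) = √(2 × 11.4 × 10 × 2.99 / 644) = 1.029 m

x = 1.03 m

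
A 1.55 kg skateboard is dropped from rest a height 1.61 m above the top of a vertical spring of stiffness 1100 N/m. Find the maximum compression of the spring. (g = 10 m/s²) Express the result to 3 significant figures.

x = 0.228 m

Take the reference level at the top of the uncompressed spring. At max compression the skateboard has fallen H + x and is momentarily at rest:
mg(H + x) = ½kx²
½(1100)x² − (1.55)(10)x − (1.55)(10)(1.61) = 0
550.0x² − 15.50x − 24.96 = 0
x = [15.50 + √(240.2 + 54901)]/(2 × 550.0) = 0.2276 m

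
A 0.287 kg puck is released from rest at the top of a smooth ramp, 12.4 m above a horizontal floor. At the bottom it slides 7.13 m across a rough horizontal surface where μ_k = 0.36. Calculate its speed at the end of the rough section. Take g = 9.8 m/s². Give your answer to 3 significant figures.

Energy bookkeeping (friction removes W_f = μ_k N d):
mgh = ½mv² + μ_k m g d
W_f = μ_k mg d = (0.36)(0.287)(9.8)(7.13) = 7.219 J
½mv² = mgh − W_f = 34.876 − 7.219 = 27.657 J
v = √(2 × 27.657/0.287) = 13.88 m/s

v = 13.9 m/s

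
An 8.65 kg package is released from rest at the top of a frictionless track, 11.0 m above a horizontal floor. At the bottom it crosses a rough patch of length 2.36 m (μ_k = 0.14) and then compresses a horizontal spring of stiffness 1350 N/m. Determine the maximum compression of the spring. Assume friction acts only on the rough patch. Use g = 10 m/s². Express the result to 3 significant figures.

Initial energy: E₁ = mgh = (8.65)(10)(11.0) = 951.50 J
Friction removes W_f = μ_k mg d = (0.14)(8.65)(10)(2.36) = 28.58 J
Energy reaching the spring: E = 951.50 − 28.58 = 922.92 J
At max compression ½kx² = E ⇒ x = √(2E/k) = √(2 × 922.92/1350) = 1.169 m

x = 1.17 m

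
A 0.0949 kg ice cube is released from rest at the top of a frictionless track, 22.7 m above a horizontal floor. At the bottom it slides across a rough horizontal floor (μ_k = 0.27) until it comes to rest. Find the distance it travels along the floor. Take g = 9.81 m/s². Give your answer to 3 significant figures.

d = 84.1 m

Applying the work–energy principle:
At rest all PE has been dissipated by friction: mgh = μ_k m g d
d = h/μ_k = 22.7/0.27 = 84.07 m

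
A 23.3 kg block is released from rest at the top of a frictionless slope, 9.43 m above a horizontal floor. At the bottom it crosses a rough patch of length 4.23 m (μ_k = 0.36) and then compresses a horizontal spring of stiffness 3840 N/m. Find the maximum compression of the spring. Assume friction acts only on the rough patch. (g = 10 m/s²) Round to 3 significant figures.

x = 0.980 m

Initial energy: E₁ = mgh = (23.3)(10)(9.43) = 2197.2 J
Friction removes W_f = μ_k mg d = (0.36)(23.3)(10)(4.23) = 354.8 J
Energy reaching the spring: E = 2197.2 − 354.8 = 1842.4 J
At max compression ½kx² = E ⇒ x = √(2E/k) = √(2 × 1842.4/3840) = 0.9796 m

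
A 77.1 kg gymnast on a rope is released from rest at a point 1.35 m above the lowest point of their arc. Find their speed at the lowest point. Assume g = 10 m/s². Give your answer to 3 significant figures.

v = 5.20 m/s

By conservation of mechanical energy, mgh = ½mv²
The mass cancels from both sides.
v = √(2gh) = √(2 × 10 × 1.35) = √27.000 = 5.196 m/s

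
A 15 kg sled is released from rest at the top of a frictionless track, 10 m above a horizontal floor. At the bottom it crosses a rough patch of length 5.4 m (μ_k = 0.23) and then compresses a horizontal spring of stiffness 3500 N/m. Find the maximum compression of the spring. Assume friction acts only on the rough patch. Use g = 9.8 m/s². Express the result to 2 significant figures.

x = 0.86 m

Initial energy: E₁ = mgh = (15)(9.8)(10) = 1470.0 J
Friction removes W_f = μ_k mg d = (0.23)(15)(9.8)(5.4) = 182.6 J
Energy reaching the spring: E = 1470.0 − 182.6 = 1287.4 J
At max compression ½kx² = E ⇒ x = √(2E/k) = √(2 × 1287.4/3500) = 0.8577 m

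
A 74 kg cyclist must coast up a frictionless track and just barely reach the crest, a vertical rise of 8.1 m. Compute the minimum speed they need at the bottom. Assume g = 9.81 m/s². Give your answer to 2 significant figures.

At the top they are momentarily at rest, so all KE converts to PE: ½mv² = mgh
v = √(2gh) = √(2 × 9.81 × 8.1) = 12.61 m/s

v = 13 m/s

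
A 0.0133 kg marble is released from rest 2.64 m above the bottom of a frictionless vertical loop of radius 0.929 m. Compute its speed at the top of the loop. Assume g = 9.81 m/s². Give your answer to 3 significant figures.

Energy conservation: mgh = ½mv_top² + mg(2r)
v_top² = 2g(h − 2r) = 2(9.81)(2.64 − 1.858) = 15.34
v_top = 3.917 m/s

v = 3.92 m/s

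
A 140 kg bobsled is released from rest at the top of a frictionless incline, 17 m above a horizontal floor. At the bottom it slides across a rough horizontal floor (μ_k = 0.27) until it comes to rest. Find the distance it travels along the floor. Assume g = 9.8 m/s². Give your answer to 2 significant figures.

Energy bookkeeping (friction removes W_f = μ_k N d):
At rest all PE has been dissipated by friction: mgh = μ_k m g d
d = h/μ_k = 17/0.27 = 62.96 m

d = 63 m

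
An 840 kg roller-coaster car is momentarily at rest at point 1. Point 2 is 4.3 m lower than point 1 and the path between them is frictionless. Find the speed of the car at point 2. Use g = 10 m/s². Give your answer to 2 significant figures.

Energy conservation between the two points: mgh = ½mv²
v = √(2gh) = √(2 × 10 × 4.3) = √86.000 = 9.274 m/s

v = 9.3 m/s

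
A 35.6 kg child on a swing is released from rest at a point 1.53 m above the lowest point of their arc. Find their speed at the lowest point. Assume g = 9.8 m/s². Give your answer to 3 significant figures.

v = 5.48 m/s

By conservation of mechanical energy, mgh = ½mv²
The mass cancels from both sides.
v = √(2gh) = √(2 × 9.8 × 1.53) = √29.988 = 5.476 m/s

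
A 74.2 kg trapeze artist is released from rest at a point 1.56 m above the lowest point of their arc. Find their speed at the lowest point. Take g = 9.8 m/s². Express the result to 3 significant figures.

v = 5.53 m/s

Energy conservation between the two points: mgh = ½mv²
v = √(2gh) = √(2 × 9.8 × 1.56) = √30.576 = 5.530 m/s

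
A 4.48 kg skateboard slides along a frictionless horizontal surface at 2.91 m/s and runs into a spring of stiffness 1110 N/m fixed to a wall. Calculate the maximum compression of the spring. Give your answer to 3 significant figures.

x = 0.185 m

All KE is stored as spring PE at maximum compression: ½mv² = ½kx²
x = v√(m/k) = 2.91 × √(4.48/1110) = 0.1849 m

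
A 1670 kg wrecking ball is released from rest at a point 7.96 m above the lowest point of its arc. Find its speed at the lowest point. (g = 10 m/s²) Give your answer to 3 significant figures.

Energy conservation between the two points: mgh = ½mv²
v = √(2gh) = √(2 × 10 × 7.96) = √159.20 = 12.62 m/s

v = 12.6 m/s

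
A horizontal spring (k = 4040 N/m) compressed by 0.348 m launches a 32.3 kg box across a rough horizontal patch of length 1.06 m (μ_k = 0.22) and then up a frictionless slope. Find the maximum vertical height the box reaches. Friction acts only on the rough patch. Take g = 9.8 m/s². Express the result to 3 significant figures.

h = 0.540 m

Spring energy: E₀ = ½kx² = ½(4040)(0.348)² = 244.63 J
Friction: W_f = μ_k mg d = (0.22)(32.3)(9.8)(1.06) = 73.82 J
Energy at base of ramp: E = 244.63 − 73.82 = 170.81 J
At max height all remaining energy is PE: mgh = E ⇒ h = E/(mg) = 170.81/(32.3 × 9.8) = 0.5396 m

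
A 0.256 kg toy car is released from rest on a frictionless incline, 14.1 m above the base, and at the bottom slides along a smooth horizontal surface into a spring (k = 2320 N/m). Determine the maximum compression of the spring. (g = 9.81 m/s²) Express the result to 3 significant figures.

Energy conservation (no friction) from release to max compression: mgh = ½kx²
x = √(2mgh/k) = √(2 × 0.256 × 9.81 × 14.1 / 2320) = 0.1747 m

x = 0.175 m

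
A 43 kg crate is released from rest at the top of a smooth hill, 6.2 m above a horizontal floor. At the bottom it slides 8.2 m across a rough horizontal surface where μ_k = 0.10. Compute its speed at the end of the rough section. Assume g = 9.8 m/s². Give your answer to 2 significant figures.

Energy bookkeeping (friction removes W_f = μ_k N d):
mgh = ½mv² + μ_k m g d
W_f = μ_k mg d = (0.10)(43)(9.8)(8.2) = 345.5 J
½mv² = mgh − W_f = 2612.7 − 345.5 = 2267.1 J
v = √(2 × 2267.1/43) = 10.27 m/s

v = 10 m/s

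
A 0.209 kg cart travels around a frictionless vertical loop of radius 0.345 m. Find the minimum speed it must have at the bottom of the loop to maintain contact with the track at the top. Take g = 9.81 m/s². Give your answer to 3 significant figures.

v = 4.11 m/s

At the top: mg = mv_top²/r ⇒ v_top² = gr = 3.384 m²/s²
Energy from bottom to top (height 2r): ½mv_bot² = ½mv_top² + mg(2r)
v_bot² = gr + 4gr = 5gr = 16.92
v_bot = √(5gr) = 4.114 m/s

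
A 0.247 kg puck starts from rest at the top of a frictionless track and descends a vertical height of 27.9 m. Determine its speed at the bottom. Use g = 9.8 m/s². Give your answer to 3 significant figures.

Energy conservation between the two points: mgh = ½mv²
v = √(2gh) = √(2 × 9.8 × 27.9) = √546.84 = 23.38 m/s

v = 23.4 m/s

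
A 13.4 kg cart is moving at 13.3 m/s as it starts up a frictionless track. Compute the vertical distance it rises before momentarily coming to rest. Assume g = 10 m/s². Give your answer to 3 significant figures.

Setting KE at the bottom equal to PE gained: ½mv² = mgh
h = v²/(2g) = 13.3²/(2 × 10) = 8.845 m

h = 8.84 m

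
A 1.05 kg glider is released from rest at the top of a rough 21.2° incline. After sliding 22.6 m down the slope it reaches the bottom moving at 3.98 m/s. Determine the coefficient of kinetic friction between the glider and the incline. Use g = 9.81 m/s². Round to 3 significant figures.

μ_k = 0.350

The energy dissipated by friction is the PE lost minus the KE gained:
mgL sinθ = 84.183 J; ½mv² = 8.3162 J
W_f = 84.183 − 8.3162 = 75.87 J
μ_k = W_f/(mg cosθ · L) = 75.87/(9.603 × 22.6) = 0.3496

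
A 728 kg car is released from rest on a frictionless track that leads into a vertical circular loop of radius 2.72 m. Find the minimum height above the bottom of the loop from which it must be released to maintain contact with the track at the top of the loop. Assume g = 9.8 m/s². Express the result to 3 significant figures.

h = 6.80 m

At the top, for minimum speed gravity alone supplies the centripetal force: mg = mv_top²/r ⇒ v_top² = gr = 26.66 m²/s²
Energy conservation from release height h to the top (height 2r): mgh = ½mv_top² + mg(2r)
h = v_top²/(2g) + 2r = r/2 + 2r = 5r/2 = 6.800 m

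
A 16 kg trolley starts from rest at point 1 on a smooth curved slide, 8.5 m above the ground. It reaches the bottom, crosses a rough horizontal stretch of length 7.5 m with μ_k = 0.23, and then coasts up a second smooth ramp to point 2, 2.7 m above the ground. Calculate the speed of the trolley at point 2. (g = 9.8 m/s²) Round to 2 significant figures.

v = 8.9 m/s

Energy at 1: mgh₁ = (16)(9.8)(8.5) = 1332.8 J
Friction loss: W_f = μ_k mg d = 270.5 J
At 2: ½mv² + mgh₂ = mgh₁ − W_f
½mv² = 1332.8 − 270.5 − 423.36 = 638.96 J
v = √(2 × 638.96/16) = 8.937 m/s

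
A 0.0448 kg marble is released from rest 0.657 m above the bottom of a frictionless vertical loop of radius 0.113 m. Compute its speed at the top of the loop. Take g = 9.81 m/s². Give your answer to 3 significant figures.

v = 2.91 m/s

Energy conservation: mgh = ½mv_top² + mg(2r)
v_top² = 2g(h − 2r) = 2(9.81)(0.657 − 0.2260) = 8.456
v_top = 2.908 m/s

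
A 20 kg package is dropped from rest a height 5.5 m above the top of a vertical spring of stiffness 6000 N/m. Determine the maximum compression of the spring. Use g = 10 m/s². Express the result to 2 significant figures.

Let x be the compression. The total drop is H + x, and the package is instantaneously at rest at max compression, so energy conservation gives:
mg(H + x) = ½kx²
½(6000)x² − (20)(10)x − (20)(10)(5.5) = 0
3000x² − 200.0x − 1100 = 0
x = [200.0 + √(40000 + 1.3200e+07)]/(2 × 3000) = 0.6398 m

x = 0.64 m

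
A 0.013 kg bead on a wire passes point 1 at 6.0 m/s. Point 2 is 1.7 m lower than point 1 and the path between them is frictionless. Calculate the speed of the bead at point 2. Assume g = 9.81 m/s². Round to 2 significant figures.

v = 8.3 m/s

Energy conservation between the two points: ½mv₀² + mgh = ½mv²
The mass cancels from both sides.
v² = v₀² + 2gh = (6.0)² + 2(9.81)(1.7) = 69.354
v = √69.354 = 8.328 m/s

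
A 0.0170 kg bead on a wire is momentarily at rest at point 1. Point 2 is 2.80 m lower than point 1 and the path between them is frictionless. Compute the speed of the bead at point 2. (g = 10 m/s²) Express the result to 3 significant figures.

Energy conservation between the two points: mgh = ½mv²
v = √(2gh) = √(2 × 10 × 2.80) = √56.000 = 7.483 m/s

v = 7.48 m/s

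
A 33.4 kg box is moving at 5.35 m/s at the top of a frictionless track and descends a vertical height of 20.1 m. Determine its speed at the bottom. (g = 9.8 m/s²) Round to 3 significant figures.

v = 20.6 m/s

Energy conservation between the two points: ½mv₀² + mgh = ½mv²
The mass cancels from both sides.
v² = v₀² + 2gh = (5.35)² + 2(9.8)(20.1) = 422.58
v = √422.58 = 20.56 m/s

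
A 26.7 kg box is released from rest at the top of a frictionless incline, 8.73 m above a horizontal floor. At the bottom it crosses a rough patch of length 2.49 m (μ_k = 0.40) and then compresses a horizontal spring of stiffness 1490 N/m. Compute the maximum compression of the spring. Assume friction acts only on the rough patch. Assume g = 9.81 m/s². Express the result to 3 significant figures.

Initial energy: E₁ = mgh = (26.7)(9.81)(8.73) = 2286.6 J
Friction removes W_f = μ_k mg d = (0.40)(26.7)(9.81)(2.49) = 260.9 J
Energy reaching the spring: E = 2286.6 − 260.9 = 2025.7 J
At max compression ½kx² = E ⇒ x = √(2E/k) = √(2 × 2025.7/1490) = 1.649 m

x = 1.65 m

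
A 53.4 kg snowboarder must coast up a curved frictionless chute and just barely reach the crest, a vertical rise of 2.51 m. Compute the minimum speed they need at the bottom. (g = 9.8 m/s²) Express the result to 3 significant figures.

At the top they are momentarily at rest, so all KE converts to PE: ½mv² = mgh
v = √(2gh) = √(2 × 9.8 × 2.51) = 7.014 m/s

v = 7.01 m/s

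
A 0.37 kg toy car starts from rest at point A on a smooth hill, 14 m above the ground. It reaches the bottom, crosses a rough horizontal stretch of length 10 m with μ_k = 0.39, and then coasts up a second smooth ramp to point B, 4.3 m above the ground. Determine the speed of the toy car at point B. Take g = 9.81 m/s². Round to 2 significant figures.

Energy at A: mgh₁ = (0.37)(9.81)(14) = 50.816 J
Friction loss: W_f = μ_k mg d = 14.16 J
At B: ½mv² + mgh₂ = mgh₁ − W_f
½mv² = 50.816 − 14.16 − 15.608 = 21.052 J
v = √(2 × 21.052/0.37) = 10.67 m/s

v = 11 m/s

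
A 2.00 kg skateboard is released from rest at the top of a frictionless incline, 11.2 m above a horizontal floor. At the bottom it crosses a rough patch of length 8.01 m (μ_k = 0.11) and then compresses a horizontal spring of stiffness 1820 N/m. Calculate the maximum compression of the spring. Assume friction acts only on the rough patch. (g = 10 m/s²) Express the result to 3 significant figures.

x = 0.476 m

Initial energy: E₁ = mgh = (2.00)(10)(11.2) = 224.00 J
Friction removes W_f = μ_k mg d = (0.11)(2.00)(10)(8.01) = 17.62 J
Energy reaching the spring: E = 224.00 − 17.62 = 206.38 J
At max compression ½kx² = E ⇒ x = √(2E/k) = √(2 × 206.38/1820) = 0.4762 m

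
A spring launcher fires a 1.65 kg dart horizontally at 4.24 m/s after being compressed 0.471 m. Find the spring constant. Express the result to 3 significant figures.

k = 134 N/m

½kx² = ½mv²
k = mv²/x² = (1.65)(4.24)²/(0.471)² = 133.7 N/m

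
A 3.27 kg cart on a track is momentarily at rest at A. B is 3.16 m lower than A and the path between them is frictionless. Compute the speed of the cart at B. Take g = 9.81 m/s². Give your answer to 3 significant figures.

By conservation of mechanical energy, mgh = ½mv²
The mass cancels from both sides.
v = √(2gh) = √(2 × 9.81 × 3.16) = √61.999 = 7.874 m/s

v = 7.87 m/s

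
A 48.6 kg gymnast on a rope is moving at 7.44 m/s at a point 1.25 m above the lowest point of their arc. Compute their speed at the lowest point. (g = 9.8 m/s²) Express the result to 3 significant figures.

Mechanical energy is conserved (no friction): ½mv₀² + mgh = ½mv²
v² = v₀² + 2gh = (7.44)² + 2(9.8)(1.25) = 79.854
v = √79.854 = 8.936 m/s

v = 8.94 m/s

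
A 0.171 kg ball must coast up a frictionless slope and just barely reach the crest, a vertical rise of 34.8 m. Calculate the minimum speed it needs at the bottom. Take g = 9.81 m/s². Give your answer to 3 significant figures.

At the top it is momentarily at rest, so all KE converts to PE: ½mv² = mgh
v = √(2gh) = √(2 × 9.81 × 34.8) = 26.13 m/s

v = 26.1 m/s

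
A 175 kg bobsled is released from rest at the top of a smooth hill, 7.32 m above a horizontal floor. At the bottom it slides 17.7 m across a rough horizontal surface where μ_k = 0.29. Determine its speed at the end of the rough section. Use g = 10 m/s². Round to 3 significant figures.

v = 6.61 m/s

Energy bookkeeping (friction removes W_f = μ_k N d):
mgh = ½mv² + μ_k m g d
W_f = μ_k mg d = (0.29)(175)(10)(17.7) = 8983 J
½mv² = mgh − W_f = 12810 − 8983 = 3827.3 J
v = √(2 × 3827.3/175) = 6.614 m/s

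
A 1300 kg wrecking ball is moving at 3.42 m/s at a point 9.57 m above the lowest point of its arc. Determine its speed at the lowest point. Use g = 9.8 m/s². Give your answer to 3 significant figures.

v = 14.1 m/s

By conservation of mechanical energy, ½mv₀² + mgh = ½mv²
v² = v₀² + 2gh = (3.42)² + 2(9.8)(9.57) = 199.27
v = √199.27 = 14.12 m/s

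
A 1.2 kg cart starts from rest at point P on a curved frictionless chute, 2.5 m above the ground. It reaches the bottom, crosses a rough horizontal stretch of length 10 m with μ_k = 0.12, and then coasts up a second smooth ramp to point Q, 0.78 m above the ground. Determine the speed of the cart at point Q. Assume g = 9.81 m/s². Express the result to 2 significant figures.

Energy at P: mgh₁ = (1.2)(9.81)(2.5) = 29.430 J
Friction loss: W_f = μ_k mg d = 14.13 J
At Q: ½mv² + mgh₂ = mgh₁ − W_f
½mv² = 29.430 − 14.13 − 9.1822 = 6.1214 J
v = √(2 × 6.1214/1.2) = 3.194 m/s

v = 3.2 m/s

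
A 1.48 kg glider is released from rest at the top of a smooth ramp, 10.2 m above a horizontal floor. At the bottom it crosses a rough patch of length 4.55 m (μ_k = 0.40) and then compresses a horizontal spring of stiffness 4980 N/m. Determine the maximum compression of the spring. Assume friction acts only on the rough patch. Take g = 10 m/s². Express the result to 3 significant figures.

x = 0.223 m

Initial energy: E₁ = mgh = (1.48)(10)(10.2) = 150.96 J
Friction removes W_f = μ_k mg d = (0.40)(1.48)(10)(4.55) = 26.94 J
Energy reaching the spring: E = 150.96 − 26.94 = 124.02 J
At max compression ½kx² = E ⇒ x = √(2E/k) = √(2 × 124.02/4980) = 0.2232 m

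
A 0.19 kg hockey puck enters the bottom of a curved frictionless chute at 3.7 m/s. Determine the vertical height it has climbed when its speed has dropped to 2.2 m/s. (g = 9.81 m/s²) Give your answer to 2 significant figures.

h = 0.45 m

Energy balance between the two points: ½mv₁² = ½mv₂² + mgh
h = (v₁² − v₂²)/(2g) = (3.7² − 2.2²)/(2 × 9.81) = 0.4511 m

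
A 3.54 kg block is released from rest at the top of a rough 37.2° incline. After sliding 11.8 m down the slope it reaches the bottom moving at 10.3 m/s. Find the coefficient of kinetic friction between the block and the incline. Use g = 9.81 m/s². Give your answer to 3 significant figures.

μ_k = 0.184

Energy balance down the incline: mg L sinθ − ½mv² = μ_k (mg cosθ) L
mgL sinθ = 247.75 J; ½mv² = 187.78 J
W_f = 247.75 − 187.78 = 59.98 J
μ_k = W_f/(mg cosθ · L) = 59.98/(27.66 × 11.8) = 0.1837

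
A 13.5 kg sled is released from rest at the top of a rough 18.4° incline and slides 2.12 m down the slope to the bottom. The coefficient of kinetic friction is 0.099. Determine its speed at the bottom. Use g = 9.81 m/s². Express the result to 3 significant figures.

v = 3.04 m/s

Taking the bottom as reference, mgh = ½mv² + μ_k N L with h = L sinθ, N = mg cosθ:
mgh = mgL sinθ = (13.5)(9.81)(2.12)sin18.4° = 88.622 J
W_f = μ_k mg cosθ · L = (0.099)(13.5)(9.81)cos18.4°·2.12 = 26.37 J
½mv² = 88.622 − 26.37 = 62.248 J
v = √(2 × 62.248/13.5) = 3.037 m/s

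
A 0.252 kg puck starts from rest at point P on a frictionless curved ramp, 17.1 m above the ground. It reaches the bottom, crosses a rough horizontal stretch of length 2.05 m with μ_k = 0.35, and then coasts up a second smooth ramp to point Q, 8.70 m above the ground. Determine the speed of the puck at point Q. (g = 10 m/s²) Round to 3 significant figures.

v = 12.4 m/s

Energy at P: mgh₁ = (0.252)(10)(17.1) = 43.092 J
Friction loss: W_f = μ_k mg d = 1.808 J
At Q: ½mv² + mgh₂ = mgh₁ − W_f
½mv² = 43.092 − 1.808 − 21.924 = 19.360 J
v = √(2 × 19.360/0.252) = 12.40 m/s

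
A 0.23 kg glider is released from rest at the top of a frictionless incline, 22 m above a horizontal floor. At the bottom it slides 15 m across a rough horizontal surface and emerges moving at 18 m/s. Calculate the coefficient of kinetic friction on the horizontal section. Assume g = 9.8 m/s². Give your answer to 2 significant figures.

μ_k = 0.36

Energy at the top = energy at the end + work done against friction:
mgh = ½mv² + μ_k m g d
mgh = 49.588 J; ½mv² = 37.260 J
W_f = 49.588 − 37.260 = 12.33 J
μ_k = W_f/(mg·d) = 12.33/(2.254 × 15) = 0.3646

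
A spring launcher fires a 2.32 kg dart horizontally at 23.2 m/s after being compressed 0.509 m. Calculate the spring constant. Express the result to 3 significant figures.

Spring PE at full compression equals KE at release: ½kx² = ½mv²
k = mv²/x² = (2.32)(23.2)²/(0.509)² = 4820 N/m

k = 4820 N/m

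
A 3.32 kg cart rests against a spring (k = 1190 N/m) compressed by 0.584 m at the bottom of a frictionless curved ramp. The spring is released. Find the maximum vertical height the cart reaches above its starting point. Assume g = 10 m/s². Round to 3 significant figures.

h = 6.11 m

At maximum height the cart is at rest, so ½kx² = mgh
h = kx²/(2mg) = (1190)(0.584)²/(2 × 3.32 × 10) = 6.112 m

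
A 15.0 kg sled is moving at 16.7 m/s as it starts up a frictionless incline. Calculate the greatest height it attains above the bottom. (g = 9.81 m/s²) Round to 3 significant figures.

h = 14.2 m

By energy conservation, ½mv² = mgh
h = v²/(2g) = 16.7²/(2 × 9.81) = 14.21 m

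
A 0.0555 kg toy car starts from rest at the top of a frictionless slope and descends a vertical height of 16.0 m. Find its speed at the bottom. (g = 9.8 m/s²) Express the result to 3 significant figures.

Energy conservation between the two points: mgh = ½mv²
The mass cancels from both sides.
v = √(2gh) = √(2 × 9.8 × 16.0) = √313.60 = 17.71 m/s

v = 17.7 m/s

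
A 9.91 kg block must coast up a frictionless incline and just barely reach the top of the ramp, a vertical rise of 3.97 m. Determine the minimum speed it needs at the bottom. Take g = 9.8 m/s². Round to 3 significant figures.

v = 8.82 m/s

At the top it is momentarily at rest, so all KE converts to PE: ½mv² = mgh
v = √(2gh) = √(2 × 9.8 × 3.97) = 8.821 m/s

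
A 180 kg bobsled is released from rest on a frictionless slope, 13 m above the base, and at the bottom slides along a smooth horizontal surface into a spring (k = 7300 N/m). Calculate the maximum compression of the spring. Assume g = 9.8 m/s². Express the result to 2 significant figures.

x = 2.5 m

Gravitational PE at the top equals spring PE at max compression: mgh = ½kx²
x = √(2mgh/k) = √(2 × 180 × 9.8 × 13 / 7300) = 2.507 m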